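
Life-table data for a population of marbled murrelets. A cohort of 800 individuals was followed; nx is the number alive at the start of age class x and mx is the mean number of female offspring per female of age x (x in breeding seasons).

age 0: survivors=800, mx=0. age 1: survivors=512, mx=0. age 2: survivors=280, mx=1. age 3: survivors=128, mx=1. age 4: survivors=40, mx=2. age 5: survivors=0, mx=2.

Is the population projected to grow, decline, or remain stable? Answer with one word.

declining

lx = nx/n0 = nx/800: 1, 0.64, 0.35, 0.16, 0.05, 0
R0 = Σ lx·mx = 0 + 0 + 0.35 + 0.16 + 0.1 + 0 = 0.61
R0 < 1, so the population is declining.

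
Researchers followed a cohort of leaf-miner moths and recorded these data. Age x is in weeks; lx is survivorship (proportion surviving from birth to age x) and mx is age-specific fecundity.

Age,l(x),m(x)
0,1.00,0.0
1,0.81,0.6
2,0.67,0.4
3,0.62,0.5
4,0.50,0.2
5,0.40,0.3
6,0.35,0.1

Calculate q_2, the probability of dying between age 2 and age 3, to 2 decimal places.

q_2 = (l_2 − l_3) / l_2 = (0.67 − 0.62) / 0.67
     = 0.05 / 0.67 = 0.074627… → 0.07

0.07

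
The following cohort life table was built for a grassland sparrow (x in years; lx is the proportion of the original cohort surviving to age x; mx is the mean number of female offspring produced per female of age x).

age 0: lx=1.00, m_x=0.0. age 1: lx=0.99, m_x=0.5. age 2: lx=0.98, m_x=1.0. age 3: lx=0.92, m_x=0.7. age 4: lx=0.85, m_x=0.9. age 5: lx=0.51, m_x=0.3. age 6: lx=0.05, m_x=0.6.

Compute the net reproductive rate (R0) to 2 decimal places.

lx·mx by age: 0, 0.495, 0.98, 0.644, 0.765, 0.153, 0.03
R0 = Σ lx·mx = 3.067 → 3.07

3.07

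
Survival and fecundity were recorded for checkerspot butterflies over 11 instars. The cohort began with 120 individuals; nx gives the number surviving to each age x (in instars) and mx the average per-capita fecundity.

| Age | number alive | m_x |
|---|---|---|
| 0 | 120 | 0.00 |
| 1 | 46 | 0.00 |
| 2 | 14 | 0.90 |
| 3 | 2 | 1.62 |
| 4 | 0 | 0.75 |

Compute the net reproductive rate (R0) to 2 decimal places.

lx = nx/n0 = nx/120: 1, 0.38333…, 0.11667…, 0.01667…, 0
lx·mx by age: 0, 0, 0.105…, 0.027…, 0
R0 = Σ lx·mx = 0.132… → 0.13

0.13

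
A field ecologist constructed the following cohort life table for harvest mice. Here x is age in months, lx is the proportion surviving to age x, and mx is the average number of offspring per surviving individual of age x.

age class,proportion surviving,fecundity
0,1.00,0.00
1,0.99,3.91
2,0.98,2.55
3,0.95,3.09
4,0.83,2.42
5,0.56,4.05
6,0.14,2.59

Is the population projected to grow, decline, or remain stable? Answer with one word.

growing

R0 = Σ lx·mx = 0 + 3.8709 + 2.499 + 2.9355 + 2.0086 + 2.268 + 0.3626 = 13.9446
R0 > 1, so the population is growing.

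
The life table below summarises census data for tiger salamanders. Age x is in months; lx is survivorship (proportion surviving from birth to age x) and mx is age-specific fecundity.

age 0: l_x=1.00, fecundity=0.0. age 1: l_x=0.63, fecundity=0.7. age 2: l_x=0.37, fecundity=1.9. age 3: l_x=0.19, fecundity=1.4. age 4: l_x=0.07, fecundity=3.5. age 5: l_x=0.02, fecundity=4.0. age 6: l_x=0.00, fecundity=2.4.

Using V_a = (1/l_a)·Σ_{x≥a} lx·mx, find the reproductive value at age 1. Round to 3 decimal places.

lx·mx for x ≥ 1: 0.441, 0.703, 0.266, 0.245, 0.08, 0 → sum = 1.735
V_1 = 1.735 / l_1 = 1.735 / 0.63 = 2.753968… → 2.754

2.754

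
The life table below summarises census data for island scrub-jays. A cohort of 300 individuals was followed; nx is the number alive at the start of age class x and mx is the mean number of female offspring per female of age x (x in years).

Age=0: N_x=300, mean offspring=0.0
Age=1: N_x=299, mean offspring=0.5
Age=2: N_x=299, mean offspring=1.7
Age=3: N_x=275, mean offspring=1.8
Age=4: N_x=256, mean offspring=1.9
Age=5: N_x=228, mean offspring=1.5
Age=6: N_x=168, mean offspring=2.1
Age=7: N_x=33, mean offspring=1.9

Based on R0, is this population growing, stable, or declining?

growing

lx = nx/n0 = nx/300: 1, 0.99667…, 0.99667…, 0.91667…, 0.85333…, 0.76, 0.56, 0.11
R0 = Σ lx·mx = 0 + 0.498333… + 1.694333… + 1.65… + 1.621333… + 1.14 + 1.176 + 0.209 = 7.989…
R0 > 1, so the population is growing.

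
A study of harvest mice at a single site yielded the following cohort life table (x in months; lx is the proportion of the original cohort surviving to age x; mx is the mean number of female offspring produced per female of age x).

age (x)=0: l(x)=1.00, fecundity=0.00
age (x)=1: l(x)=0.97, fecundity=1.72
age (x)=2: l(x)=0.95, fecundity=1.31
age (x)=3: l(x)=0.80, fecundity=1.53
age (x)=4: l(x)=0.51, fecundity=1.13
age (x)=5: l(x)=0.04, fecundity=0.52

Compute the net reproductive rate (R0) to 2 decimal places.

4.73

lx·mx by age: 0, 1.6684, 1.2445, 1.224, 0.5763, 0.0208
R0 = Σ lx·mx = 4.734 → 4.73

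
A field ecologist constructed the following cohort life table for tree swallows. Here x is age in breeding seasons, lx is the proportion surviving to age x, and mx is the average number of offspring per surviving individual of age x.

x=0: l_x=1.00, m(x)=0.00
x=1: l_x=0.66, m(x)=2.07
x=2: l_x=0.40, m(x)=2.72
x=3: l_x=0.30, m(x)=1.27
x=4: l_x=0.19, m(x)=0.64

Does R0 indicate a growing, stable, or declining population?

growing

R0 = Σ lx·mx = 0 + 1.3662 + 1.088 + 0.381 + 0.1216 = 2.9568
R0 > 1, so the population is growing.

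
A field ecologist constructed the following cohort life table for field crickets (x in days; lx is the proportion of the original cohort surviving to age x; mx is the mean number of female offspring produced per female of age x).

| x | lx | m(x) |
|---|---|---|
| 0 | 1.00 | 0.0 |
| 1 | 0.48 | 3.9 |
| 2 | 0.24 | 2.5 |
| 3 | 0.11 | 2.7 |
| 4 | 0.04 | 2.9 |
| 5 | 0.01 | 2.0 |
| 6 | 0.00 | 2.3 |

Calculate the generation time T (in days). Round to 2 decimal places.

lx·mx: 0, 1.872, 0.6, 0.297, 0.116, 0.02, 0 → R0 = 2.905
x·lx·mx: 0, 1.872, 1.2, 0.891, 0.464, 0.1, 0 → Σ = 4.527
T = 4.527 / 2.905 = 1.558348… → 1.56

1.56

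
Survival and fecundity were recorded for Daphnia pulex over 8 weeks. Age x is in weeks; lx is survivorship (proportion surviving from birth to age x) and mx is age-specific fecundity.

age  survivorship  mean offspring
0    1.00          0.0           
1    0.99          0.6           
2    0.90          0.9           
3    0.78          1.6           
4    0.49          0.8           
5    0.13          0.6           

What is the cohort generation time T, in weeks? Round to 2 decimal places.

2.54

lx·mx: 0, 0.594, 0.81, 1.248, 0.392, 0.078 → R0 = 3.122
x·lx·mx: 0, 0.594, 1.62, 3.744, 1.568, 0.39 → Σ = 7.916
T = 7.916 / 3.122 = 2.535554… → 2.54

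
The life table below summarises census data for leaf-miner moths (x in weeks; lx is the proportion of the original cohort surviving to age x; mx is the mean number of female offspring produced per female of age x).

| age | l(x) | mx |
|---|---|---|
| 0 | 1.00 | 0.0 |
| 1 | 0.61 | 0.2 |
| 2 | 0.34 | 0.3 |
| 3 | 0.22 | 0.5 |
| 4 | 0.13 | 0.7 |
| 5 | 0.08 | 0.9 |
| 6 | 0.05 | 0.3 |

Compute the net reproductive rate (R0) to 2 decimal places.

lx·mx by age: 0, 0.122, 0.102, 0.11, 0.091, 0.072, 0.015
R0 = Σ lx·mx = 0.512 → 0.51

0.51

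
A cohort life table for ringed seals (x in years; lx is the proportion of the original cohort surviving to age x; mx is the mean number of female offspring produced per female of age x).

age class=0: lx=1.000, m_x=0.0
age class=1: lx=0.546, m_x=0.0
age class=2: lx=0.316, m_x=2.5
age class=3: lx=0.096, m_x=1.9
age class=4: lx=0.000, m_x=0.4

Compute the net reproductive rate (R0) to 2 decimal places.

lx·mx by age: 0, 0, 0.79, 0.1824, 0
R0 = Σ lx·mx = 0.9724 → 0.97

0.97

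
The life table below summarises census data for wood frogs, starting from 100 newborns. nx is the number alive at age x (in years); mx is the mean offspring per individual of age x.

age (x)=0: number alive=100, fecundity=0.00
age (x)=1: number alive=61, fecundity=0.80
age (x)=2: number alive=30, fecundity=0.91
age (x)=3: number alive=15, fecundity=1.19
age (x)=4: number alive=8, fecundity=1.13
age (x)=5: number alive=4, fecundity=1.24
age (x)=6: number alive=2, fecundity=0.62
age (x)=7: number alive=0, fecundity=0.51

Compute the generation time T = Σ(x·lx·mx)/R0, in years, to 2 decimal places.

lx = nx/n0 = nx/100: 1, 0.61, 0.3, 0.15, 0.08, 0.04, 0.02, 0
lx·mx: 0, 0.488, 0.273, 0.1785, 0.0904, 0.0496, 0.0124, 0 → R0 = 1.0919
x·lx·mx: 0, 0.488, 0.546, 0.5355, 0.3616, 0.248, 0.0744, 0 → Σ = 2.2535
T = 2.2535 / 1.0919 = 2.063834… → 2.06

2.06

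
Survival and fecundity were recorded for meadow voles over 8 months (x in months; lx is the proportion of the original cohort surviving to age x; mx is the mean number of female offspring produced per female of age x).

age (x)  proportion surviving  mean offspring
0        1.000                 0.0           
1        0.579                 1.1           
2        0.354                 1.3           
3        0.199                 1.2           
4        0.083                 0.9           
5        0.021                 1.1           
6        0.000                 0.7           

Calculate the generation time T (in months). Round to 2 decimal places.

lx·mx: 0, 0.6369, 0.4602, 0.2388, 0.0747, 0.0231, 0 → R0 = 1.4337
x·lx·mx: 0, 0.6369, 0.9204, 0.7164, 0.2988, 0.1155, 0 → Σ = 2.688
T = 2.688 / 1.4337 = 1.874869… → 1.87

1.87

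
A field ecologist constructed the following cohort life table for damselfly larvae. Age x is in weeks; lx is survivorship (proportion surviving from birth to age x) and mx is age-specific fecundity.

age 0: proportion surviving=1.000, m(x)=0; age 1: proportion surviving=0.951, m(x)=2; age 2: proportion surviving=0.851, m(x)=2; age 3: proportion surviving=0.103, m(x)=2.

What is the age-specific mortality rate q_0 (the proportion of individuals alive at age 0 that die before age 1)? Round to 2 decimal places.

0.05

q_0 = (l_0 − l_1) / l_0 = (1 − 0.951) / 1
     = 0.049 / 1 = 0.049 → 0.05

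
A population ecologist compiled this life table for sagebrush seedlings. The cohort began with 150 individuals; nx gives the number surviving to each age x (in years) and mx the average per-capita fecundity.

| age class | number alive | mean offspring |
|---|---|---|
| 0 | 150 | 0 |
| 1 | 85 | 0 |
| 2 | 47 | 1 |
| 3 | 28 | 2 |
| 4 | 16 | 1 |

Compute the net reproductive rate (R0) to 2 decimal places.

lx = nx/n0 = nx/150: 1, 0.56667…, 0.31333…, 0.18667…, 0.10667…
lx·mx by age: 0, 0, 0.313333…, 0.373333…, 0.106667…
R0 = Σ lx·mx = 0.793333… → 0.79

0.79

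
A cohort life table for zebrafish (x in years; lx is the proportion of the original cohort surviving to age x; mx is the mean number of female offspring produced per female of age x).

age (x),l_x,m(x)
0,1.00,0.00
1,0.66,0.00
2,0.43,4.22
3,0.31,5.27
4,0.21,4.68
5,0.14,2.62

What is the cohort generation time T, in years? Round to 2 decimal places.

2.98

lx·mx: 0, 0, 1.8146, 1.6337, 0.9828, 0.3668 → R0 = 4.7979
x·lx·mx: 0, 0, 3.6292, 4.9011, 3.9312, 1.834 → Σ = 14.2955
T = 14.2955 / 4.7979 = 2.979533… → 2.98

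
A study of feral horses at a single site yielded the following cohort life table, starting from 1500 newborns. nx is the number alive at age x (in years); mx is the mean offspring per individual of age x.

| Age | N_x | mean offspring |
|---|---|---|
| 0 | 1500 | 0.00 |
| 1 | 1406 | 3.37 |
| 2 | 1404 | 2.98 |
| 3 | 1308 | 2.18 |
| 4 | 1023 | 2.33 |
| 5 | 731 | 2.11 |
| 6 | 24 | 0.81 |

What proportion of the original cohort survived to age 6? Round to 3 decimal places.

l_6 = n_6/n_0 = 24/1500 = 0.016 → 0.016

0.016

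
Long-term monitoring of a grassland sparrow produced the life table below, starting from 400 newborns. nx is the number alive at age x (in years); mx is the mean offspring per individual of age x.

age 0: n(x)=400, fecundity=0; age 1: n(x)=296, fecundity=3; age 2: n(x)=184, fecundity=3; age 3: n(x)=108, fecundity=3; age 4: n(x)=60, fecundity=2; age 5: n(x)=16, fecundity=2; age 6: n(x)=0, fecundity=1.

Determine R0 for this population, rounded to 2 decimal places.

lx = nx/n0 = nx/400: 1, 0.74, 0.46, 0.27, 0.15, 0.04, 0
lx·mx by age: 0, 2.22, 1.38, 0.81, 0.3, 0.08, 0
R0 = Σ lx·mx = 4.79 → 4.79

4.79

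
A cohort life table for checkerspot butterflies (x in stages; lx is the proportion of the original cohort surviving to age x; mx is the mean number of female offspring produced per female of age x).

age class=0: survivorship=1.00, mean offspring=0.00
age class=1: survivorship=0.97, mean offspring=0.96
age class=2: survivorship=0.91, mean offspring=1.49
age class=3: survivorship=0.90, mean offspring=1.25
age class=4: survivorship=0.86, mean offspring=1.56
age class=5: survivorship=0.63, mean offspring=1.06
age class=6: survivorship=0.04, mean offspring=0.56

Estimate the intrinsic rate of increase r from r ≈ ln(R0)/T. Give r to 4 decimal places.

0.5817

R0 = Σ lx·mx = 0 + 0.9312 + 1.3559 + 1.125 + 1.3416 + 0.6678 + 0.0224 = 5.4439
Σ x·lx·mx = 15.8578; T = 15.8578/5.4439 = 2.91295…
r ≈ ln(R0)/T = ln(5.4439)/2.91295… = 0.581712… → 0.5817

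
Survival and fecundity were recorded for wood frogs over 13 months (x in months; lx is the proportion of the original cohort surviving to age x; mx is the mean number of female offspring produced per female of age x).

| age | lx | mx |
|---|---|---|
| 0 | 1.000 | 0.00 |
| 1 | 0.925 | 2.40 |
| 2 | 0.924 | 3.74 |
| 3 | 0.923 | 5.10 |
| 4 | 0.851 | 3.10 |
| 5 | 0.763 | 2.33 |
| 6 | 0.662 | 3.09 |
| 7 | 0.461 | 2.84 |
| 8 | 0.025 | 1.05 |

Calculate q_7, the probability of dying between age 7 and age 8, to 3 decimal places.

0.946

q_7 = (l_7 − l_8) / l_7 = (0.461 − 0.025) / 0.461
     = 0.436 / 0.461 = 0.94577… → 0.946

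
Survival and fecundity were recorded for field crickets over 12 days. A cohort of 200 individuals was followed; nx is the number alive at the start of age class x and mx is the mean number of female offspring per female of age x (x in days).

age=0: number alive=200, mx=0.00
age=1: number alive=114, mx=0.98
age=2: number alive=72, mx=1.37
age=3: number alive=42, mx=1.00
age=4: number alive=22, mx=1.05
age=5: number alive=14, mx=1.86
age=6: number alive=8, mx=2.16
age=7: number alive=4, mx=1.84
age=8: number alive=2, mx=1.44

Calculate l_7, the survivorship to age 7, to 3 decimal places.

l_7 = n_7/n_0 = 4/200 = 0.02 → 0.020

0.020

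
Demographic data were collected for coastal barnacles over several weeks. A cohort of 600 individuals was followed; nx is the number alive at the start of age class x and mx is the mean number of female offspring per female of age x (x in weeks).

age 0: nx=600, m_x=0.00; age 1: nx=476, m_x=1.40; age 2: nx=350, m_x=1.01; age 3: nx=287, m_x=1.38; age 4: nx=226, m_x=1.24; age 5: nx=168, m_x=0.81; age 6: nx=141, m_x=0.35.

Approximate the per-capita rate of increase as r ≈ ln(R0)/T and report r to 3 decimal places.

0.462

lx = nx/n0 = nx/600: 1, 0.79333…, 0.58333…, 0.47833…, 0.37667…, 0.28, 0.235
R0 = Σ lx·mx = 0 + 1.11067… + 0.58917… + 0.6601… + 0.46707… + 0.2268 + 0.08225 = 3.13605…
Σ x·lx·mx = 7.765067…; T = 7.765067…/3.13605… = 2.47607…
r ≈ ln(R0)/T = ln(3.13605…)/2.47607… = 0.4616… → 0.462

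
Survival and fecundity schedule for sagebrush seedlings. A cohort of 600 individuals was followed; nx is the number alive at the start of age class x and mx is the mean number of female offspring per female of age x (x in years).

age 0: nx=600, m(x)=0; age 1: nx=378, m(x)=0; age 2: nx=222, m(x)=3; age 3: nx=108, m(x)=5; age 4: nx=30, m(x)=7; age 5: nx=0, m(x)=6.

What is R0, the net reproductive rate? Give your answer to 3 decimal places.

lx = nx/n0 = nx/600: 1, 0.63, 0.37, 0.18, 0.05, 0
lx·mx by age: 0, 0, 1.11, 0.9, 0.35, 0
R0 = Σ lx·mx = 2.36 → 2.360

2.360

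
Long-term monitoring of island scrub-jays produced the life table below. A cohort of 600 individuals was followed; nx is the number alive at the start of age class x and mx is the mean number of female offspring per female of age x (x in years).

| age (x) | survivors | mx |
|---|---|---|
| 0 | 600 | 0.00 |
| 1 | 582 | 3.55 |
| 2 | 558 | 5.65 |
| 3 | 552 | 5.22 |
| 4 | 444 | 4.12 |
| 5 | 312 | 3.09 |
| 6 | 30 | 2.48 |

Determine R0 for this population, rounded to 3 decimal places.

lx = nx/n0 = nx/600: 1, 0.97, 0.93, 0.92, 0.74, 0.52, 0.05
lx·mx by age: 0, 3.4435, 5.2545, 4.8024, 3.0488, 1.6068, 0.124
R0 = Σ lx·mx = 18.28 → 18.280

18.280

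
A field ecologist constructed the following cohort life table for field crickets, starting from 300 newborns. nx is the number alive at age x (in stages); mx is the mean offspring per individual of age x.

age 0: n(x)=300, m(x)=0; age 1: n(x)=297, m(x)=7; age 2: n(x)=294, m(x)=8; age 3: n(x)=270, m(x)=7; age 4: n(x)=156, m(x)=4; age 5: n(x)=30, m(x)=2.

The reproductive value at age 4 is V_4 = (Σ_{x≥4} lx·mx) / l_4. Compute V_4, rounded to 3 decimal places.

lx = nx/n0 = nx/300: 1, 0.99, 0.98, 0.9, 0.52, 0.1
lx·mx for x ≥ 4: 2.08, 0.2 → sum = 2.28
V_4 = 2.28 / l_4 = 2.28 / 0.52 = 4.384615… → 4.385

4.385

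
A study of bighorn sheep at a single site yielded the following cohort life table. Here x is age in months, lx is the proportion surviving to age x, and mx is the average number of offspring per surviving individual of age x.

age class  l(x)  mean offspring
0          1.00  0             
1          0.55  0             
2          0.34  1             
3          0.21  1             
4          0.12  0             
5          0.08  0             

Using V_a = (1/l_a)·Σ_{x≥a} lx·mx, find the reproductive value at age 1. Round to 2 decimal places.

lx·mx for x ≥ 1: 0, 0.34, 0.21, 0, 0 → sum = 0.55
V_1 = 0.55 / l_1 = 0.55 / 0.55 = 1 → 1.00

1.00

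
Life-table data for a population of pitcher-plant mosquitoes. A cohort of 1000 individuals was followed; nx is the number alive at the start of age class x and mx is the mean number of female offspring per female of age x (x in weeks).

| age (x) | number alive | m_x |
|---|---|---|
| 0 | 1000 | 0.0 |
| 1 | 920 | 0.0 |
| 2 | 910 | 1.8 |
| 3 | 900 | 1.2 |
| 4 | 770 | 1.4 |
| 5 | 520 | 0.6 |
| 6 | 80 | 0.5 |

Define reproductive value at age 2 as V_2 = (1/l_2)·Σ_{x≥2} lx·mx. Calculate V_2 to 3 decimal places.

4.558

lx = nx/n0 = nx/1000: 1, 0.92, 0.91, 0.9, 0.77, 0.52, 0.08
lx·mx for x ≥ 2: 1.638, 1.08, 1.078, 0.312, 0.04 → sum = 4.148
V_2 = 4.148 / l_2 = 4.148 / 0.91 = 4.558242… → 4.558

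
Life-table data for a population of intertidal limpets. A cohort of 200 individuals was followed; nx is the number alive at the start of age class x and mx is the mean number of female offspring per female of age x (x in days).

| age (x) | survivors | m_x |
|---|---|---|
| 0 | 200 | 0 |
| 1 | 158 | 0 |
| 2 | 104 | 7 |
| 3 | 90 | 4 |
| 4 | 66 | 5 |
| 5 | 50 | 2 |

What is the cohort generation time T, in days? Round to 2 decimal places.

2.87

lx = nx/n0 = nx/200: 1, 0.79, 0.52, 0.45, 0.33, 0.25
lx·mx: 0, 0, 3.64, 1.8, 1.65, 0.5 → R0 = 7.59
x·lx·mx: 0, 0, 7.28, 5.4, 6.6, 2.5 → Σ = 21.78
T = 21.78 / 7.59 = 2.869565… → 2.87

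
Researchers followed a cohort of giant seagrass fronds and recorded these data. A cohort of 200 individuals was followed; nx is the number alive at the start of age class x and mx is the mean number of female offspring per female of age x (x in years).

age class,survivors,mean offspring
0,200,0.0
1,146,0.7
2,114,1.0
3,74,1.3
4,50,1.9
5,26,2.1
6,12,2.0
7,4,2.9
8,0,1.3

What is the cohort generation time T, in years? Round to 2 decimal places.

lx = nx/n0 = nx/200: 1, 0.73, 0.57, 0.37, 0.25, 0.13, 0.06, 0.02, 0
lx·mx: 0, 0.511, 0.57, 0.481, 0.475, 0.273, 0.12, 0.058, 0 → R0 = 2.488
x·lx·mx: 0, 0.511, 1.14, 1.443, 1.9, 1.365, 0.72, 0.406, 0 → Σ = 7.485
T = 7.485 / 2.488 = 3.008441… → 3.01

3.01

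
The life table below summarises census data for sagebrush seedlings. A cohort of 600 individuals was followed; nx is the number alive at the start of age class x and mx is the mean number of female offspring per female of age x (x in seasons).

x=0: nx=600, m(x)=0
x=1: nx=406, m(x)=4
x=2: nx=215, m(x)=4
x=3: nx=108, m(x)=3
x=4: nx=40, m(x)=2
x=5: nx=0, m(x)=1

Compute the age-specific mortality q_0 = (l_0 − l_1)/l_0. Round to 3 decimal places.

0.323

lx = nx/n0 = nx/600: 1, 0.67667…, 0.35833…, 0.18, 0.06667…, 0
q_0 = (l_0 − l_1) / l_0 = (1 − 0.676667…) / 1
     = 0.323333… / 1 = 0.323333… → 0.323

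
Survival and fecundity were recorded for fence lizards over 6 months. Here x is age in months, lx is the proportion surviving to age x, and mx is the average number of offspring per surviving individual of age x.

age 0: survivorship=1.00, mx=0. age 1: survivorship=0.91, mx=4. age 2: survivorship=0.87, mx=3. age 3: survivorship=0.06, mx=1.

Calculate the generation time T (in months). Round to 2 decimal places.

1.43

lx·mx: 0, 3.64, 2.61, 0.06 → R0 = 6.31
x·lx·mx: 0, 3.64, 5.22, 0.18 → Σ = 9.04
T = 9.04 / 6.31 = 1.432647… → 1.43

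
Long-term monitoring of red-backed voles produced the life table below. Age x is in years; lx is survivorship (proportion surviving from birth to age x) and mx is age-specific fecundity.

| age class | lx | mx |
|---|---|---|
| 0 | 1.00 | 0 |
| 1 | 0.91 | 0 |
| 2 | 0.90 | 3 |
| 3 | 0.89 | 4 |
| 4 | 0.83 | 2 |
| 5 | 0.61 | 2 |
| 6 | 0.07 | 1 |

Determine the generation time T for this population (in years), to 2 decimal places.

3.17

lx·mx: 0, 0, 2.7, 3.56, 1.66, 1.22, 0.07 → R0 = 9.21
x·lx·mx: 0, 0, 5.4, 10.68, 6.64, 6.1, 0.42 → Σ = 29.24
T = 29.24 / 9.21 = 3.17481… → 3.17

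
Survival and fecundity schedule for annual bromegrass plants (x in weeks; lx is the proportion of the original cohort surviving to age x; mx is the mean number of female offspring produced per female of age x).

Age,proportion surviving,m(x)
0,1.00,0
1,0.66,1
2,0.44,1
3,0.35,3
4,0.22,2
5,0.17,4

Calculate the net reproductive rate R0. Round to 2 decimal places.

lx·mx by age: 0, 0.66, 0.44, 1.05, 0.44, 0.68
R0 = Σ lx·mx = 3.27 → 3.27

3.27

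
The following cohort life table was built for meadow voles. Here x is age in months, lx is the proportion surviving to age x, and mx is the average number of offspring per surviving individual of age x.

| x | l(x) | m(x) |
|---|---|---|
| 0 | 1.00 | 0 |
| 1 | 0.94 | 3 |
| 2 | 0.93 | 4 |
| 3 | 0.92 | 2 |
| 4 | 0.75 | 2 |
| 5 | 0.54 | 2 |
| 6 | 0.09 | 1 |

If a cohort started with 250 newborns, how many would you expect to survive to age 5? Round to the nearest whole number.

Expected survivors = N0 · l_5 = 250 × 0.54 = 135 → 135

135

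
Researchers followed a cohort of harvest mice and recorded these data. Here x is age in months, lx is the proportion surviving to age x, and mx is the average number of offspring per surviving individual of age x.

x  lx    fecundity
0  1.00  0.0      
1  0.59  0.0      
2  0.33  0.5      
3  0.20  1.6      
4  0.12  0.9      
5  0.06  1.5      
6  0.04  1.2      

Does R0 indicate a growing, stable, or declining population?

R0 = Σ lx·mx = 0 + 0 + 0.165 + 0.32 + 0.108 + 0.09 + 0.048 = 0.731
R0 < 1, so the population is declining.

declining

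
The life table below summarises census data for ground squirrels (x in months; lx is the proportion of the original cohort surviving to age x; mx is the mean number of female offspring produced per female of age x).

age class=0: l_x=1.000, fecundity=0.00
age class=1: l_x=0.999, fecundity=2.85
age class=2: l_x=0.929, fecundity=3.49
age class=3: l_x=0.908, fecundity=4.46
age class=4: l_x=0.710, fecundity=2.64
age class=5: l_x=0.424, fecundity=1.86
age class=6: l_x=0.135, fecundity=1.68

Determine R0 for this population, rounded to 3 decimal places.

13.029

lx·mx by age: 0, 2.84715, 3.24221, 4.04968, 1.8744, 0.78864, 0.2268
R0 = Σ lx·mx = 13.02888 → 13.029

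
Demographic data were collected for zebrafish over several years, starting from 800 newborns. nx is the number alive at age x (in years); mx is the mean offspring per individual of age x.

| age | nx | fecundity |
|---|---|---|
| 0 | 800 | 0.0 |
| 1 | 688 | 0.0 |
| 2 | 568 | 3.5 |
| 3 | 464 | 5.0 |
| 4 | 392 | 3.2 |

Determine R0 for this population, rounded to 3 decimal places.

lx = nx/n0 = nx/800: 1, 0.86, 0.71, 0.58, 0.49
lx·mx by age: 0, 0, 2.485, 2.9, 1.568
R0 = Σ lx·mx = 6.953 → 6.953

6.953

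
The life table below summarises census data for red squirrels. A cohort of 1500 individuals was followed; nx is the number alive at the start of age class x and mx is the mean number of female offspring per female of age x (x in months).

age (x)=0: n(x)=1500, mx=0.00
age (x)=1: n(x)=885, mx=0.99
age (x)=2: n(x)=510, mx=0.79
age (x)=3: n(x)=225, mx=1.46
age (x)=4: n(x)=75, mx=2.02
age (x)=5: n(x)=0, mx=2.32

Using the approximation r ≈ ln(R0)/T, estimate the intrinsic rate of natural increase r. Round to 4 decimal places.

0.0856

lx = nx/n0 = nx/1500: 1, 0.59, 0.34, 0.15, 0.05, 0
R0 = Σ lx·mx = 0 + 0.5841 + 0.2686 + 0.219 + 0.101 + 0 = 1.1727
Σ x·lx·mx = 2.1823; T = 2.1823/1.1727 = 1.86092…
r ≈ ln(R0)/T = ln(1.1727)/1.86092… = 0.085608… → 0.0856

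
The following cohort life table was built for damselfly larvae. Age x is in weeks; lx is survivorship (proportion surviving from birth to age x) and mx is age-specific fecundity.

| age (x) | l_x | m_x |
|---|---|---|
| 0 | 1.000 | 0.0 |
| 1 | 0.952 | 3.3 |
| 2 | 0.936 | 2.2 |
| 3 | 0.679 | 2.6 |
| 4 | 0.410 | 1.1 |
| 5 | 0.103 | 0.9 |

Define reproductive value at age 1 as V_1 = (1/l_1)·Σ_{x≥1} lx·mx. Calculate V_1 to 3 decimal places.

7.889

lx·mx for x ≥ 1: 3.1416, 2.0592, 1.7654, 0.451, 0.0927 → sum = 7.5099
V_1 = 7.5099 / l_1 = 7.5099 / 0.952 = 7.88855… → 7.889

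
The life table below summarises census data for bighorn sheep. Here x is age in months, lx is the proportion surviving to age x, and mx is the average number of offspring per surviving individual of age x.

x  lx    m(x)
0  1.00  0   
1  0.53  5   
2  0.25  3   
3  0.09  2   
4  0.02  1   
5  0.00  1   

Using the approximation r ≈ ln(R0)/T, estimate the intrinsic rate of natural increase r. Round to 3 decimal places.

R0 = Σ lx·mx = 0 + 2.65 + 0.75 + 0.18 + 0.02 + 0 = 3.6
Σ x·lx·mx = 4.77; T = 4.77/3.6 = 1.325
r ≈ ln(R0)/T = ln(3.6)/1.325 = 0.96674… → 0.967

0.967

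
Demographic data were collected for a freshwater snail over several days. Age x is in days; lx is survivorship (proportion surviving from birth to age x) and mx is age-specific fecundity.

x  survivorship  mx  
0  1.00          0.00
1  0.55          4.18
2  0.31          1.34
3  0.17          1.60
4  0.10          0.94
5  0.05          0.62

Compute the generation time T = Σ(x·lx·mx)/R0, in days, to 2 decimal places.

1.44

lx·mx: 0, 2.299, 0.4154, 0.272, 0.094, 0.031 → R0 = 3.1114
x·lx·mx: 0, 2.299, 0.8308, 0.816, 0.376, 0.155 → Σ = 4.4768
T = 4.4768 / 3.1114 = 1.438838… → 1.44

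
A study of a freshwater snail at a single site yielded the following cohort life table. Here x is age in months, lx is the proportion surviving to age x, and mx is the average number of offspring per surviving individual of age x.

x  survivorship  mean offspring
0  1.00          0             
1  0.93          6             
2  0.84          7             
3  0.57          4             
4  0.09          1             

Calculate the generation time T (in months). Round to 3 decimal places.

lx·mx: 0, 5.58, 5.88, 2.28, 0.09 → R0 = 13.83
x·lx·mx: 0, 5.58, 11.76, 6.84, 0.36 → Σ = 24.54
T = 24.54 / 13.83 = 1.774403… → 1.774

1.774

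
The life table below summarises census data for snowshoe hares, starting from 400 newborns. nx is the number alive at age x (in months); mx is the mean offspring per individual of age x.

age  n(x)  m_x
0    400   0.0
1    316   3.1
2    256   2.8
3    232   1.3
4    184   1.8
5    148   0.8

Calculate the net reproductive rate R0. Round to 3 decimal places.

lx = nx/n0 = nx/400: 1, 0.79, 0.64, 0.58, 0.46, 0.37
lx·mx by age: 0, 2.449, 1.792, 0.754, 0.828, 0.296
R0 = Σ lx·mx = 6.119 → 6.119

6.119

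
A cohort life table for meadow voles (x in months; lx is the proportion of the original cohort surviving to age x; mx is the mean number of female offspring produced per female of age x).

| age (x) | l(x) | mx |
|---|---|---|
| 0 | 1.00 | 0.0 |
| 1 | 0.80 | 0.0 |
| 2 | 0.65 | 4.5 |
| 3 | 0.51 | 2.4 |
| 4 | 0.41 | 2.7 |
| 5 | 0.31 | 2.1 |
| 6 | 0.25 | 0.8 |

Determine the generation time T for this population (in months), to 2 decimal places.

3.01

lx·mx: 0, 0, 2.925, 1.224, 1.107, 0.651, 0.2 → R0 = 6.107
x·lx·mx: 0, 0, 5.85, 3.672, 4.428, 3.255, 1.2 → Σ = 18.405
T = 18.405 / 6.107 = 3.013755… → 3.01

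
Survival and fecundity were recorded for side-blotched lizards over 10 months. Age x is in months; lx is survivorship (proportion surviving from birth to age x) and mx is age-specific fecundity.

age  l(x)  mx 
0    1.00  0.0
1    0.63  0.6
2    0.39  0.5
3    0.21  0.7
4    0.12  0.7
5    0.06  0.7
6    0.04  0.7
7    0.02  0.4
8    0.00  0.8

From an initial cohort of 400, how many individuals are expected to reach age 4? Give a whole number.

Expected survivors = N0 · l_4 = 400 × 0.12 = 48 → 48

48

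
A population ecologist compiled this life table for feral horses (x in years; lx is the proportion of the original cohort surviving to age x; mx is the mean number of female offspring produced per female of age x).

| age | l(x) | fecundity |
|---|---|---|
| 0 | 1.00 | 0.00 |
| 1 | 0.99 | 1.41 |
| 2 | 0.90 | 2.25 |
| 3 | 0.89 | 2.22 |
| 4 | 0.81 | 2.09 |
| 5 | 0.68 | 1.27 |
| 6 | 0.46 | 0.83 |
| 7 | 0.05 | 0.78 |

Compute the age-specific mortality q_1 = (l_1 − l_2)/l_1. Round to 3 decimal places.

q_1 = (l_1 − l_2) / l_1 = (0.99 − 0.9) / 0.99
     = 0.09 / 0.99 = 0.090909… → 0.091

0.091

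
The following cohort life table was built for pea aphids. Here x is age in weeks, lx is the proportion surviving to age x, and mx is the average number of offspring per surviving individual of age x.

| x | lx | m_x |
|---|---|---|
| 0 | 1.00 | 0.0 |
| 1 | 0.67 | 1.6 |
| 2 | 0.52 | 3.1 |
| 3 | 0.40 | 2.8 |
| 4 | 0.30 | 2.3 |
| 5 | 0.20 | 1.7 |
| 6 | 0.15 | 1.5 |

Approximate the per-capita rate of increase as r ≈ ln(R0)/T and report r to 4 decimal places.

0.6091

R0 = Σ lx·mx = 0 + 1.072 + 1.612 + 1.12 + 0.69 + 0.34 + 0.225 = 5.059
Σ x·lx·mx = 13.466; T = 13.466/5.059 = 2.66179…
r ≈ ln(R0)/T = ln(5.059)/2.66179… = 0.609052… → 0.6091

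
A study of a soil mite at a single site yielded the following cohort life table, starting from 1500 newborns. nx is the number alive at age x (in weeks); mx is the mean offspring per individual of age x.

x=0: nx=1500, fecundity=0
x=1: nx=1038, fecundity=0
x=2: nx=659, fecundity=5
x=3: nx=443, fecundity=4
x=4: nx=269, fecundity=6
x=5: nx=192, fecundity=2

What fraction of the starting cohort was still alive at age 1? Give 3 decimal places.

l_1 = n_1/n_0 = 1038/1500 = 0.692 → 0.692

0.692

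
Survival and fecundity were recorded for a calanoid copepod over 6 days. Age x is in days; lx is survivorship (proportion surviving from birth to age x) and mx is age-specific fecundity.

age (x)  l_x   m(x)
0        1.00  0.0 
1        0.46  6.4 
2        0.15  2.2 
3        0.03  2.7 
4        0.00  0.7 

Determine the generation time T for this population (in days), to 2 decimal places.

lx·mx: 0, 2.944, 0.33, 0.081, 0 → R0 = 3.355
x·lx·mx: 0, 2.944, 0.66, 0.243, 0 → Σ = 3.847
T = 3.847 / 3.355 = 1.146647… → 1.15

1.15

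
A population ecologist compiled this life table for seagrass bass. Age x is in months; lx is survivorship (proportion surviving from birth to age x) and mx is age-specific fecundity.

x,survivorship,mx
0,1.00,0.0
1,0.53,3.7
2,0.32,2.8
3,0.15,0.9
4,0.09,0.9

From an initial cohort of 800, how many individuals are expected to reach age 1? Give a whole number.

Expected survivors = N0 · l_1 = 800 × 0.53 = 424 → 424

424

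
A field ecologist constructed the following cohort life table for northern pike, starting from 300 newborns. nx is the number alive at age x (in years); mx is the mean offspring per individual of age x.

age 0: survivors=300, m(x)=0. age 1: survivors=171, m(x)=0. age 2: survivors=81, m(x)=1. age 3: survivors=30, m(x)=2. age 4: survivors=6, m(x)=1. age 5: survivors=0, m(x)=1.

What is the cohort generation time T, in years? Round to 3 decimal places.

2.490

lx = nx/n0 = nx/300: 1, 0.57, 0.27, 0.1, 0.02, 0
lx·mx: 0, 0, 0.27, 0.2, 0.02, 0 → R0 = 0.49
x·lx·mx: 0, 0, 0.54, 0.6, 0.08, 0 → Σ = 1.22
T = 1.22 / 0.49 = 2.489796… → 2.490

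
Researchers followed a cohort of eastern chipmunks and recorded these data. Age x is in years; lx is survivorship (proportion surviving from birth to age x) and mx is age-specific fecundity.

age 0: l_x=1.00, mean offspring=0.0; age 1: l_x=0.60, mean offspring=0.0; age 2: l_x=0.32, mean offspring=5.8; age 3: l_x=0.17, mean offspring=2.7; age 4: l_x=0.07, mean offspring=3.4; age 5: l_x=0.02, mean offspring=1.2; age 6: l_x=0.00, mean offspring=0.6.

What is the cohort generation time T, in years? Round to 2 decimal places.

2.39

lx·mx: 0, 0, 1.856, 0.459, 0.238, 0.024, 0 → R0 = 2.577
x·lx·mx: 0, 0, 3.712, 1.377, 0.952, 0.12, 0 → Σ = 6.161
T = 6.161 / 2.577 = 2.390764… → 2.39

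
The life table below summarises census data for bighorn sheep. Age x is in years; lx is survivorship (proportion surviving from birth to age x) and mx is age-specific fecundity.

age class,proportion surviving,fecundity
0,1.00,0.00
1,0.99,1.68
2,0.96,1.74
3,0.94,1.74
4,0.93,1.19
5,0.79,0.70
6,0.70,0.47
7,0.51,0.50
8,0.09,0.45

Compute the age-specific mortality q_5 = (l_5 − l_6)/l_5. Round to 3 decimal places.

q_5 = (l_5 − l_6) / l_5 = (0.79 − 0.7) / 0.79
     = 0.09 / 0.79 = 0.113924… → 0.114

0.114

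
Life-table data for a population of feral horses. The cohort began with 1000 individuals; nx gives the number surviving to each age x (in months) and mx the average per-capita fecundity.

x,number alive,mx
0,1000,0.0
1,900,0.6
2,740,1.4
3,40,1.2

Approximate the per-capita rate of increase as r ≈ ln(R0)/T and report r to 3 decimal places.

lx = nx/n0 = nx/1000: 1, 0.9, 0.74, 0.04
R0 = Σ lx·mx = 0 + 0.54 + 1.036 + 0.048 = 1.624
Σ x·lx·mx = 2.756; T = 2.756/1.624 = 1.69704…
r ≈ ln(R0)/T = ln(1.624)/1.69704… = 0.28573… → 0.286

0.286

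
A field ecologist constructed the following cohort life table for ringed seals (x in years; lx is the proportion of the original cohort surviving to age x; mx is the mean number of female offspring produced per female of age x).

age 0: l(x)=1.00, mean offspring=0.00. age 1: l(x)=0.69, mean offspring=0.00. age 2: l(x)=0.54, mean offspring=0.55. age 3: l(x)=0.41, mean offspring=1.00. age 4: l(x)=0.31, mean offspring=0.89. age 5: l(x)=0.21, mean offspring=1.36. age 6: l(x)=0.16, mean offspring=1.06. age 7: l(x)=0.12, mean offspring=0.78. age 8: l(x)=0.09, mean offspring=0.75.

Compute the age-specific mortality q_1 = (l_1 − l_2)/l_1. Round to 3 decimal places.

q_1 = (l_1 − l_2) / l_1 = (0.69 − 0.54) / 0.69
     = 0.15 / 0.69 = 0.217391… → 0.217

0.217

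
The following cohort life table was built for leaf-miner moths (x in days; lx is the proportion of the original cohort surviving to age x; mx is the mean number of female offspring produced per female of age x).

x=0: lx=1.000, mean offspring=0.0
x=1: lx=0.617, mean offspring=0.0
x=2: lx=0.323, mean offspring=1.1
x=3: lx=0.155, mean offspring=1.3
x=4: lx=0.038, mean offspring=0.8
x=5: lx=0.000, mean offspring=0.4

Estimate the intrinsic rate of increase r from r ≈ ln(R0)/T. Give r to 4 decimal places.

R0 = Σ lx·mx = 0 + 0 + 0.3553 + 0.2015 + 0.0304 + 0 = 0.5872
Σ x·lx·mx = 1.4367; T = 1.4367/0.5872 = 2.4467…
r ≈ ln(R0)/T = ln(0.5872)/2.4467… = -0.217595… → -0.2176

-0.2176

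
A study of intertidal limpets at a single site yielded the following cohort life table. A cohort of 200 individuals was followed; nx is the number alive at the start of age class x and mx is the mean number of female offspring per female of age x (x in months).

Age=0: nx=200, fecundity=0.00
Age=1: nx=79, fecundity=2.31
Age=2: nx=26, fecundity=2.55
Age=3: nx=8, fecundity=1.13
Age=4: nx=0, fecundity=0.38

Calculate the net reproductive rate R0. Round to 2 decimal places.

1.29

lx = nx/n0 = nx/200: 1, 0.395, 0.13, 0.04, 0
lx·mx by age: 0, 0.91245, 0.3315, 0.0452, 0
R0 = Σ lx·mx = 1.28915 → 1.29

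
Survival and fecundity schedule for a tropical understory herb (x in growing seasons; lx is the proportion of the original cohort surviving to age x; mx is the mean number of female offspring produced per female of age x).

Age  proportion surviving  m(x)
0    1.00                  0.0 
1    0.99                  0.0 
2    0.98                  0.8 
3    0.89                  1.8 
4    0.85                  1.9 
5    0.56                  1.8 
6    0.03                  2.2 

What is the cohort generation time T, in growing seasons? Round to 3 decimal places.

lx·mx: 0, 0, 0.784, 1.602, 1.615, 1.008, 0.066 → R0 = 5.075
x·lx·mx: 0, 0, 1.568, 4.806, 6.46, 5.04, 0.396 → Σ = 18.27
T = 18.27 / 5.075 = 3.6 → 3.600

3.600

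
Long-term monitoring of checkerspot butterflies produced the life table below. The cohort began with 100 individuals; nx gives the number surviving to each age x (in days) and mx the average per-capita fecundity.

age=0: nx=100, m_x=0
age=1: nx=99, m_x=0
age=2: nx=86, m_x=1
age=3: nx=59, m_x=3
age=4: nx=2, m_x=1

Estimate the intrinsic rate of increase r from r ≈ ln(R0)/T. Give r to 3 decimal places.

0.363

lx = nx/n0 = nx/100: 1, 0.99, 0.86, 0.59, 0.02
R0 = Σ lx·mx = 0 + 0 + 0.86 + 1.77 + 0.02 = 2.65
Σ x·lx·mx = 7.11; T = 7.11/2.65 = 2.68302…
r ≈ ln(R0)/T = ln(2.65)/2.68302… = 0.36323… → 0.363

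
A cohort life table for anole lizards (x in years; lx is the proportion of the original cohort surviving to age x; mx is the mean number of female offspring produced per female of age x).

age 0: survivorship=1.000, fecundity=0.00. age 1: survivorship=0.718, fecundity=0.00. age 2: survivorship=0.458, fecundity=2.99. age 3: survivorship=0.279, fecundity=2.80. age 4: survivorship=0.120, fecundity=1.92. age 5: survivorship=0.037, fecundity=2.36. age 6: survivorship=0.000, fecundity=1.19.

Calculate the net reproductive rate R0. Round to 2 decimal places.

2.47

lx·mx by age: 0, 0, 1.36942, 0.7812, 0.2304, 0.08732, 0
R0 = Σ lx·mx = 2.46834 → 2.47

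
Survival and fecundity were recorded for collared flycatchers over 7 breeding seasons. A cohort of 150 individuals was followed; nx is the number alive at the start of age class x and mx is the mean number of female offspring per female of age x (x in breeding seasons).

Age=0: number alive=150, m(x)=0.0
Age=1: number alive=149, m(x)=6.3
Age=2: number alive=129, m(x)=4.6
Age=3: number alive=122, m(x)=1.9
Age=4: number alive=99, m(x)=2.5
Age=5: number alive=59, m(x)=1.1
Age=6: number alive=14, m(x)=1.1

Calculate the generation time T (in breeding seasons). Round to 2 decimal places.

2.02

lx = nx/n0 = nx/150: 1, 0.99333…, 0.86, 0.81333…, 0.66, 0.39333…, 0.09333…
lx·mx: 0, 6.258…, 3.956, 1.545333…, 1.65, 0.432667…, 0.102667… → R0 = 13.944667…
x·lx·mx: 0, 6.258…, 7.912, 4.636…, 6.6, 2.163333…, 0.616… → Σ = 28.185333…
T = 28.185333… / 13.944667… = 2.021227… → 2.02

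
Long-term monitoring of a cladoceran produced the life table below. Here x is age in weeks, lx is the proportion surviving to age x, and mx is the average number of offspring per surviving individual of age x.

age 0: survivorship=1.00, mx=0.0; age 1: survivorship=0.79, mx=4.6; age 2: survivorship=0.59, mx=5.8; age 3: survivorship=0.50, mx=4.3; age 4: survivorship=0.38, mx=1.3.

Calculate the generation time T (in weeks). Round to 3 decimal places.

lx·mx: 0, 3.634, 3.422, 2.15, 0.494 → R0 = 9.7
x·lx·mx: 0, 3.634, 6.844, 6.45, 1.976 → Σ = 18.904
T = 18.904 / 9.7 = 1.948866… → 1.949

1.949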